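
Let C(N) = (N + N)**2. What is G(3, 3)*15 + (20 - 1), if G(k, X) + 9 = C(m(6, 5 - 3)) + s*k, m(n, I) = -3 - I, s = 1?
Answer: 1429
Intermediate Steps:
C(N) = 4*N**2 (C(N) = (2*N)**2 = 4*N**2)
G(k, X) = 91 + k (G(k, X) = -9 + (4*(-3 - (5 - 3))**2 + 1*k) = -9 + (4*(-3 - 1*2)**2 + k) = -9 + (4*(-3 - 2)**2 + k) = -9 + (4*(-5)**2 + k) = -9 + (4*25 + k) = -9 + (100 + k) = 91 + k)
G(3, 3)*15 + (20 - 1) = (91 + 3)*15 + (20 - 1) = 94*15 + 19 = 1410 + 19 = 1429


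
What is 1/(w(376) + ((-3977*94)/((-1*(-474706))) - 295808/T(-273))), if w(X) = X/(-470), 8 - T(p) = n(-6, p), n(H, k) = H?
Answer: -8307355/175540478609 ≈ -4.7324e-5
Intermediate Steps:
T(p) = 14 (T(p) = 8 - 1*(-6) = 8 + 6 = 14)
w(X) = -X/470 (w(X) = X*(-1/470) = -X/470)
1/(w(376) + ((-3977*94)/((-1*(-474706))) - 295808/T(-273))) = 1/(-1/470*376 + ((-3977*94)/((-1*(-474706))) - 295808/14)) = 1/(-4/5 + (-373838/474706 - 295808*1/14)) = 1/(-4/5 + (-373838*1/474706 - 147904/7)) = 1/(-4/5 + (-186919/237353 - 147904/7)) = 1/(-4/5 - 35106766545/1661471) = 1/(-175540478609/8307355) = -8307355/175540478609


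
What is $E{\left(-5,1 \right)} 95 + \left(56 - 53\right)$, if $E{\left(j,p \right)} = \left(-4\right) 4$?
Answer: $-1517$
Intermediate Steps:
$E{\left(j,p \right)} = -16$
$E{\left(-5,1 \right)} 95 + \left(56 - 53\right) = \left(-16\right) 95 + \left(56 - 53\right) = -1520 + 3 = -1517$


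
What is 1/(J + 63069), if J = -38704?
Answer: 1/24365 ≈ 4.1042e-5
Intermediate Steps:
1/(J + 63069) = 1/(-38704 + 63069) = 1/24365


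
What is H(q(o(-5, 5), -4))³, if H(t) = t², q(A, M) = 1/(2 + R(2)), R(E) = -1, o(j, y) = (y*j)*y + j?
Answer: 1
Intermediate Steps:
o(j, y) = j + j*y² (o(j, y) = (j*y)*y + j = j*y² + j = j + j*y²)
q(A, M) = 1 (q(A, M) = 1/(2 - 1) = 1/1 = 1)
H(q(o(-5, 5), -4))³ = (1²)³ = 1³ = 1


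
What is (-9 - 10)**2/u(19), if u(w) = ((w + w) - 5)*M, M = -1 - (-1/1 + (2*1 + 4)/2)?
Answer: -361/99 ≈ -3.6465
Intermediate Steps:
M = -3 (M = -1 - (-1*1 + (2 + 4)*(1/2)) = -1 - (-1 + 6*(1/2)) = -1 - (-1 + 3) = -1 - 1*2 = -1 - 2 = -3)
u(w) = 15 - 6*w (u(w) = ((w + w) - 5)*(-3) = (2*w - 5)*(-3) = (-5 + 2*w)*(-3) = 15 - 6*w)
(-9 - 10)**2/u(19) = (-9 - 10)**2/(15 - 6*19) = (-19)**2/(15 - 114) = 361/(-99) = 361*(-1/99) = -361/99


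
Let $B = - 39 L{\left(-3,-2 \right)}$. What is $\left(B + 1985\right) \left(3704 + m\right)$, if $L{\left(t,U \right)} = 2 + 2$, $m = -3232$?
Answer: $863288$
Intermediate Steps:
$L{\left(t,U \right)} = 4$
$B = -156$ ($B = \left(-39\right) 4 = -156$)
$\left(B + 1985\right) \left(3704 + m\right) = \left(-156 + 1985\right) \left(3704 - 3232\right) = 1829 \cdot 472 = 863288$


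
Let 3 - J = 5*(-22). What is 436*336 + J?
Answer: 146609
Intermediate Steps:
J = 113 (J = 3 - 5*(-22) = 3 - 1*(-110) = 3 + 110 = 113)
436*336 + J = 436*336 + 113 = 146496 + 113 = 146609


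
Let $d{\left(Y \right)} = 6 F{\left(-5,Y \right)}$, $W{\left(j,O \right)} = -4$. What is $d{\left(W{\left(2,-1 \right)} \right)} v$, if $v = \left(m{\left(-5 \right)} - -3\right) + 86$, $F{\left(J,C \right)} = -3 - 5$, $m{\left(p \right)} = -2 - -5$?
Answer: $-4416$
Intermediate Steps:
$m{\left(p \right)} = 3$ ($m{\left(p \right)} = -2 + 5 = 3$)
$F{\left(J,C \right)} = -8$
$d{\left(Y \right)} = -48$ ($d{\left(Y \right)} = 6 \left(-8\right) = -48$)
$v = 92$ ($v = \left(3 - -3\right) + 86 = \left(3 + 3\right) + 86 = 6 + 86 = 92$)
$d{\left(W{\left(2,-1 \right)} \right)} v = \left(-48\right) 92 = -4416$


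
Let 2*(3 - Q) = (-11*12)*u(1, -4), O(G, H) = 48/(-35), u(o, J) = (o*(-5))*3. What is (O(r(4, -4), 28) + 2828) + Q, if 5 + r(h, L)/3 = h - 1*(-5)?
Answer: 64387/35 ≈ 1839.6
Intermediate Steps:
r(h, L) = 3*h (r(h, L) = -15 + 3*(h - 1*(-5)) = -15 + 3*(h + 5) = -15 + 3*(5 + h) = -15 + (15 + 3*h) = 3*h)
u(o, J) = -15*o (u(o, J) = -5*o*3 = -15*o)
O(G, H) = -48/35 (O(G, H) = 48*(-1/35) = -48/35)
Q = -987 (Q = 3 - (-11*12)*(-15*1)/2 = 3 - (-66)*(-15) = 3 - ½*1980 = 3 - 990 = -987)
(O(r(4, -4), 28) + 2828) + Q = (-48/35 + 2828) - 987 = 98932/35 - 987 = 64387/35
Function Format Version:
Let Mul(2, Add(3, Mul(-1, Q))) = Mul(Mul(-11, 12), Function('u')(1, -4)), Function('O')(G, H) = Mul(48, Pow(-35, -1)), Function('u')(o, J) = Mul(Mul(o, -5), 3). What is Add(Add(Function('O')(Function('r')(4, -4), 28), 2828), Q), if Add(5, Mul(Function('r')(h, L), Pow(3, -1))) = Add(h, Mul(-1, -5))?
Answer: Rational(64387, 35) ≈ 1839.6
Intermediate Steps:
Function('r')(h, L) = Mul(3, h) (Function('r')(h, L) = Add(-15, Mul(3, Add(h, Mul(-1, -5)))) = Add(-15, Mul(3, Add(h, 5))) = Add(-15, Mul(3, Add(5, h))) = Add(-15, Add(15, Mul(3, h))) = Mul(3, h))
Function('u')(o, J) = Mul(-15, o) (Function('u')(o, J) = Mul(Mul(-5, o), 3) = Mul(-15, o))
Function('O')(G, H) = Rational(-48, 35) (Function('O')(G, H) = Mul(48, Rational(-1, 35)) = Rational(-48, 35))
Q = -987 (Q = Add(3, Mul(Rational(-1, 2), Mul(Mul(-11, 12), Mul(-15, 1)))) = Add(3, Mul(Rational(-1, 2), Mul(-132, -15))) = Add(3, Mul(Rational(-1, 2), 1980)) = Add(3, -990) = -987)
Add(Add(Function('O')(Function('r')(4, -4), 28), 2828), Q) = Add(Add(Rational(-48, 35), 2828), -987) = Add(Rational(98932, 35), -987) = Rational(64387, 35)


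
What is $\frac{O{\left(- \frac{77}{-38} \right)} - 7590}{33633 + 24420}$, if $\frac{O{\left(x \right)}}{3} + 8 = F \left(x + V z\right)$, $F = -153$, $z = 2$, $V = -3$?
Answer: $- \frac{73341}{735338} \approx -0.099738$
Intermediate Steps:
$O{\left(x \right)} = 2730 - 459 x$ ($O{\left(x \right)} = -24 + 3 \left(- 153 \left(x - 6\right)\right) = -24 + 3 \left(- 153 \left(-6 + x\right)\right) = -24 + 3 \left(918 - 153 x\right) = -24 - \left(-2754 + 459 x\right) = 2730 - 459 x$)
$\frac{O{\left(- \frac{77}{-38} \right)} - 7590}{33633 + 24420} = \frac{\left(2730 - 459 \left(- \frac{77}{-38}\right)\right) - 7590}{33633 + 24420} = \frac{\left(2730 - 459 \left(\left(-77\right) \left(- \frac{1}{38}\right)\right)\right) - 7590}{58053} = \left(\left(2730 - \frac{35343}{38}\right) - 7590\right) \frac{1}{58053} = \left(\frac{68397}{38} - 7590\right) \frac{1}{58053} = \left(- \frac{220023}{38}\right) \frac{1}{58053} = - \frac{73341}{735338}$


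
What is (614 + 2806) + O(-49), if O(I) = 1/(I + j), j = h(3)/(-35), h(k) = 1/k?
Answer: 17599215/5146 ≈ 3420.0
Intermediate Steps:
j = -1/105 (j = 1/(3*(-35)) = (⅓)*(-1/35) = -1/105 ≈ -0.0095238)
O(I) = 1/(-1/105 + I) (O(I) = 1/(I - 1/105) = 1/(-1/105 + I))
(614 + 2806) + O(-49) = (614 + 2806) + 105/(-1 + 105*(-49)) = 3420 + 105/(-1 - 5145) = 3420 + 105/(-5146) = 3420 + 105*(-1/5146) = 3420 - 105/5146 = 17599215/5146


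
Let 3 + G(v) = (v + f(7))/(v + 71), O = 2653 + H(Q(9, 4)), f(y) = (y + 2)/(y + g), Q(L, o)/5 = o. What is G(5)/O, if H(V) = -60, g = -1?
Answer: -443/394136 ≈ -0.0011240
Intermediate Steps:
Q(L, o) = 5*o
f(y) = (2 + y)/(-1 + y) (f(y) = (y + 2)/(y - 1) = (2 + y)/(-1 + y))
O = 2593 (O = 2653 - 60 = 2593)
G(v) = -3 + (3/2 + v)/(71 + v) (G(v) = -3 + (v + (2 + 7)/(-1 + 7))/(v + 71) = -3 + (v + 9/6)/(71 + v) = -3 + (v + (1/6)*9)/(71 + v) = -3 + (v + 3/2)/(71 + v) = -3 + (3/2 + v)/(71 + v))
G(5)/O = ((-423 - 4*5)/(2*(71 + 5)))/2593 = ((1/2)*(-423 - 20)/76)*(1/2593) = ((1/2)*(1/76)*(-443))*(1/2593) = -443/152*1/2593 = -443/394136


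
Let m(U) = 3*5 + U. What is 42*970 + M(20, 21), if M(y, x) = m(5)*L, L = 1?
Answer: 40760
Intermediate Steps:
m(U) = 15 + U
M(y, x) = 20 (M(y, x) = (15 + 5)*1 = 20*1 = 20)
42*970 + M(20, 21) = 42*970 + 20 = 40740 + 20 = 40760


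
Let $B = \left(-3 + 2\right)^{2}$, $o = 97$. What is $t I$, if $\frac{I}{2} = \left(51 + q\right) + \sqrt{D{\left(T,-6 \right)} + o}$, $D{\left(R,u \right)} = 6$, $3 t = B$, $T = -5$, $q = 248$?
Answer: $\frac{598}{3} + \frac{2 \sqrt{103}}{3} \approx 206.1$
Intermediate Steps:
$B = 1$ ($B = \left(-1\right)^{2} = 1$)
$t = \frac{1}{3}$ ($t = \frac{1}{3} \cdot 1 = \frac{1}{3} \approx 0.33333$)
$I = 598 + 2 \sqrt{103}$ ($I = 2 \left(\left(51 + 248\right) + \sqrt{6 + 97}\right) = 2 \left(299 + \sqrt{103}\right) = 598 + 2 \sqrt{103} \approx 618.3$)
$t I = \frac{598 + 2 \sqrt{103}}{3} = \frac{598}{3} + \frac{2 \sqrt{103}}{3}$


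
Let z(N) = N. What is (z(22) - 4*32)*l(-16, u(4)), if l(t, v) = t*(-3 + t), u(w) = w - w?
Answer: -32224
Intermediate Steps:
u(w) = 0
(z(22) - 4*32)*l(-16, u(4)) = (22 - 4*32)*(-16*(-3 - 16)) = (22 - 128)*(-16*(-19)) = -106*304 = -32224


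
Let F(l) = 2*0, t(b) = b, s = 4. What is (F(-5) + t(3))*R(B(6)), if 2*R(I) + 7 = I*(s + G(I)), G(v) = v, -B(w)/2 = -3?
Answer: 159/2 ≈ 79.500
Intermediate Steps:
B(w) = 6 (B(w) = -2*(-3) = 6)
F(l) = 0
R(I) = -7/2 + I*(4 + I)/2 (R(I) = -7/2 + (I*(4 + I))/2 = -7/2 + I*(4 + I)/2)
(F(-5) + t(3))*R(B(6)) = (0 + 3)*(-7/2 + (½)*6² + 2*6) = 3*(-7/2 + (½)*36 + 12) = 3*(-7/2 + 18 + 12) = 3*(53/2) = 159/2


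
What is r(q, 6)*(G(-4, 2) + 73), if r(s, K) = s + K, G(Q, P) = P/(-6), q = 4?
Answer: 2180/3 ≈ 726.67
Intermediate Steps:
G(Q, P) = -P/6 (G(Q, P) = P*(-⅙) = -P/6)
r(s, K) = K + s
r(q, 6)*(G(-4, 2) + 73) = (6 + 4)*(-⅙*2 + 73) = 10*(-⅓ + 73) = 10*(218/3) = 2180/3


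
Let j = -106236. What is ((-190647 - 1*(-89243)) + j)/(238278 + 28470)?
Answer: -51910/66687 ≈ -0.77841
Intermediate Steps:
((-190647 - 1*(-89243)) + j)/(238278 + 28470) = ((-190647 - 1*(-89243)) - 106236)/(238278 + 28470) = ((-190647 + 89243) - 106236)/266748 = (-101404 - 106236)*(1/266748) = -207640*1/266748 = -51910/66687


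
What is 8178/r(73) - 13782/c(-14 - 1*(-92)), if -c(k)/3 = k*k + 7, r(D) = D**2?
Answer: 74293624/32458939 ≈ 2.2888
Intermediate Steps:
c(k) = -21 - 3*k**2 (c(k) = -3*(k*k + 7) = -3*(k**2 + 7) = -3*(7 + k**2) = -21 - 3*k**2)
8178/r(73) - 13782/c(-14 - 1*(-92)) = 8178/(73**2) - 13782/(-21 - 3*(-14 - 1*(-92))**2) = 8178/5329 - 13782/(-21 - 3*(-14 + 92)**2) = 8178*(1/5329) - 13782/(-21 - 3*78**2) = 8178/5329 - 13782/(-21 - 3*6084) = 8178/5329 - 13782/(-21 - 18252) = 8178/5329 - 13782/(-18273) = 8178/5329 - 13782*(-1/18273) = 8178/5329 + 4594/6091 = 74293624/32458939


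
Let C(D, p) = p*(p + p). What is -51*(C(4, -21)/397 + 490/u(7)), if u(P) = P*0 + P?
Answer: -1462272/397 ≈ -3683.3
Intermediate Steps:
u(P) = P (u(P) = 0 + P = P)
C(D, p) = 2*p**2 (C(D, p) = p*(2*p) = 2*p**2)
-51*(C(4, -21)/397 + 490/u(7)) = -51*((2*(-21)**2)/397 + 490/7) = -51*((2*441)*(1/397) + 490*(1/7)) = -51*(882*(1/397) + 70) = -51*(882/397 + 70) = -51*28672/397 = -1462272/397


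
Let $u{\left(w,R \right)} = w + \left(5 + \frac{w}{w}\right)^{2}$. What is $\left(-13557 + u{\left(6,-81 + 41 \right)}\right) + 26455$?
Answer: $12940$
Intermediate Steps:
$u{\left(w,R \right)} = 36 + w$ ($u{\left(w,R \right)} = w + \left(5 + 1\right)^{2} = w + 6^{2} = w + 36 = 36 + w$)
$\left(-13557 + u{\left(6,-81 + 41 \right)}\right) + 26455 = \left(-13557 + \left(36 + 6\right)\right) + 26455 = \left(-13557 + 42\right) + 26455 = -13515 + 26455 = 12940$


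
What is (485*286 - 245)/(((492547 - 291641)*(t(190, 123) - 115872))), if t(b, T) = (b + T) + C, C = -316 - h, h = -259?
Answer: -8145/1366349888 ≈ -5.9611e-6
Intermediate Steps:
C = -57 (C = -316 - 1*(-259) = -316 + 259 = -57)
t(b, T) = -57 + T + b (t(b, T) = (b + T) - 57 = (T + b) - 57 = -57 + T + b)
(485*286 - 245)/(((492547 - 291641)*(t(190, 123) - 115872))) = (485*286 - 245)/(((492547 - 291641)*((-57 + 123 + 190) - 115872))) = (138710 - 245)/((200906*(256 - 115872))) = 138465/((200906*(-115616))) = 138465/(-23227948096) = 138465*(-1/23227948096) = -8145/1366349888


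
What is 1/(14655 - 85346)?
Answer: -1/70691 ≈ -1.4146e-5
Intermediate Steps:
1/(14655 - 85346) = 1/(-70691) = -1/70691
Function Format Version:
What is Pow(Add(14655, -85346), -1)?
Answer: Rational(-1, 70691) ≈ -1.4146e-5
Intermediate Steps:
Pow(Add(14655, -85346), -1) = Pow(-70691, -1) = Rational(-1, 70691)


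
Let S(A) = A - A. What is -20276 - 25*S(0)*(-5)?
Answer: -20276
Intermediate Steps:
S(A) = 0
-20276 - 25*S(0)*(-5) = -20276 - 25*0*(-5) = -20276 + 0*(-5) = -20276 + 0 = -20276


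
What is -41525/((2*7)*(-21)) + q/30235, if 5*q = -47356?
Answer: 6263619211/44445450 ≈ 140.93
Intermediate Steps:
q = -47356/5 (q = (⅕)*(-47356) = -47356/5 ≈ -9471.2)
-41525/((2*7)*(-21)) + q/30235 = -41525/((2*7)*(-21)) - 47356/5/30235 = -41525/(14*(-21)) - 47356/5*1/30235 = -41525/(-294) - 47356/151175 = -41525*(-1/294) - 47356/151175 = 41525/294 - 47356/151175 = 6263619211/44445450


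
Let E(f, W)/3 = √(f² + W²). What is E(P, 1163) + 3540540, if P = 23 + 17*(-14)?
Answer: 3540540 + 3*√1398794 ≈ 3.5441e+6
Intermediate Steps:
P = -215 (P = 23 - 238 = -215)
E(f, W) = 3*√(W² + f²) (E(f, W) = 3*√(f² + W²) = 3*√(W² + f²))
E(P, 1163) + 3540540 = 3*√(1163² + (-215)²) + 3540540 = 3*√(1352569 + 46225) + 3540540 = 3*√1398794 + 3540540 = 3540540 + 3*√1398794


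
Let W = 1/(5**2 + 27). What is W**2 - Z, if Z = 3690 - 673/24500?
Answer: -61113318927/16562000 ≈ -3690.0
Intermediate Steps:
W = 1/52 (W = 1/(25 + 27) = 1/52 ≈ 0.019231)
Z = 90404327/24500 (Z = 3690 - 673/24500 = 90404327/24500 ≈ 3690.0)
W**2 - Z = (1/52)**2 - 1*90404327/24500 = 1/2704 - 90404327/24500 = -61113318927/16562000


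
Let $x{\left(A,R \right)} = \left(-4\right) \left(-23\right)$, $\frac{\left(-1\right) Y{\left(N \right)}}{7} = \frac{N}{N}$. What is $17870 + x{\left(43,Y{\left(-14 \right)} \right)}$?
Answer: $17962$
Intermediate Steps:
$Y{\left(N \right)} = -7$ ($Y{\left(N \right)} = - 7 \frac{N}{N} = \left(-7\right) 1 = -7$)
$x{\left(A,R \right)} = 92$
$17870 + x{\left(43,Y{\left(-14 \right)} \right)} = 17870 + 92 = 17962$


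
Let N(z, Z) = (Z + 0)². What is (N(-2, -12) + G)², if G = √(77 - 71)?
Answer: (144 + √6)² ≈ 21447.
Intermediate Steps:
N(z, Z) = Z²
G = √6 ≈ 2.4495
(N(-2, -12) + G)² = ((-12)² + √6)² = (144 + √6)²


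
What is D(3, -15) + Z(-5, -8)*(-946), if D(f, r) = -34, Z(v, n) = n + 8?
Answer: -34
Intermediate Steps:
Z(v, n) = 8 + n
D(3, -15) + Z(-5, -8)*(-946) = -34 + (8 - 8)*(-946) = -34 + 0*(-946) = -34 + 0 = -34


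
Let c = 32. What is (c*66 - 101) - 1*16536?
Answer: -14525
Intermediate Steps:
(c*66 - 101) - 1*16536 = (32*66 - 101) - 1*16536 = (2112 - 101) - 16536 = 2011 - 16536 = -14525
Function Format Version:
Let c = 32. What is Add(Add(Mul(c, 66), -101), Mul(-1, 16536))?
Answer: -14525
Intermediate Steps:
Add(Add(Mul(c, 66), -101), Mul(-1, 16536)) = Add(Add(Mul(32, 66), -101), Mul(-1, 16536)) = Add(Add(2112, -101), -16536) = Add(2011, -16536) = -14525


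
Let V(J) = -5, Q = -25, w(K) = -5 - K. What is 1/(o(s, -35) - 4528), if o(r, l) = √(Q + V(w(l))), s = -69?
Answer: -2264/10251407 - I*√30/20502814 ≈ -0.00022085 - 2.6714e-7*I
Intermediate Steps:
o(r, l) = I*√30 (o(r, l) = √(-25 - 5) = √(-30) = I*√30)
1/(o(s, -35) - 4528) = 1/(I*√30 - 4528) = 1/(-4528 + I*√30)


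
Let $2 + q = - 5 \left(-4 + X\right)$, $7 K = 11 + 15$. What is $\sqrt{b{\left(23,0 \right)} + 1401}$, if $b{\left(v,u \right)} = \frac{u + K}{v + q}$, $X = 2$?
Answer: $\frac{\sqrt{65977331}}{217} \approx 37.432$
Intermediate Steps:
$K = \frac{26}{7}$ ($K = \frac{11 + 15}{7} = \frac{1}{7} \cdot 26 = \frac{26}{7} \approx 3.7143$)
$q = 8$ ($q = -2 - 5 \left(-4 + 2\right) = -2 - -10 = -2 + 10 = 8$)
$b{\left(v,u \right)} = \frac{\frac{26}{7} + u}{8 + v}$ ($b{\left(v,u \right)} = \frac{u + \frac{26}{7}}{v + 8} = \frac{\frac{26}{7} + u}{8 + v}$)
$\sqrt{b{\left(23,0 \right)} + 1401} = \sqrt{\frac{\frac{26}{7} + 0}{8 + 23} + 1401} = \sqrt{\frac{1}{31} \cdot \frac{26}{7} + 1401} = \sqrt{\frac{26}{217} + 1401} = \sqrt{\frac{304043}{217}} = \frac{\sqrt{65977331}}{217}$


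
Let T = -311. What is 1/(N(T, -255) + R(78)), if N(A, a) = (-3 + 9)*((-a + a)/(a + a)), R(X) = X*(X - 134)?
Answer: -1/4368 ≈ -0.00022894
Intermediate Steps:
R(X) = X*(-134 + X)
N(A, a) = 0 (N(A, a) = 6*(0/((2*a))) = 6*(0*(1/(2*a))) = 6*0 = 0)
1/(N(T, -255) + R(78)) = 1/(0 + 78*(-134 + 78)) = 1/(0 + 78*(-56)) = 1/(0 - 4368) = 1/(-4368) = -1/4368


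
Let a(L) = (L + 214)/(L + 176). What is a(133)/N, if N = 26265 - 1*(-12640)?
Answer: 347/12021645 ≈ 2.8865e-5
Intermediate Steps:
a(L) = (214 + L)/(176 + L)
N = 38905 (N = 26265 + 12640 = 38905)
a(133)/N = ((214 + 133)/(176 + 133))/38905 = (347/309)*(1/38905) = 347/12021645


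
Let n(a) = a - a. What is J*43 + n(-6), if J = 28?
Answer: 1204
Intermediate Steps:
n(a) = 0
J*43 + n(-6) = 28*43 + 0 = 1204 + 0 = 1204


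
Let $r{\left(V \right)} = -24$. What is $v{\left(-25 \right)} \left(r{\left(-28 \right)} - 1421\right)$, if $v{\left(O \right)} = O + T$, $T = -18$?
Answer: $62135$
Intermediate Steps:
$v{\left(O \right)} = -18 + O$ ($v{\left(O \right)} = O - 18 = -18 + O$)
$v{\left(-25 \right)} \left(r{\left(-28 \right)} - 1421\right) = \left(-18 - 25\right) \left(-24 - 1421\right) = \left(-43\right) \left(-1445\right) = 62135$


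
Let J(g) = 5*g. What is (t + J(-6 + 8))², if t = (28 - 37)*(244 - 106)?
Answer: 1517824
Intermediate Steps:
t = -1242 (t = -9*138 = -1242)
(t + J(-6 + 8))² = (-1242 + 5*(-6 + 8))² = (-1242 + 5*2)² = (-1242 + 10)² = (-1232)² = 1517824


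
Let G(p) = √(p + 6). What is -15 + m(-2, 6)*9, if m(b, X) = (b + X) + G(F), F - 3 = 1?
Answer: 21 + 9*√10 ≈ 49.461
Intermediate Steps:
F = 4 (F = 3 + 1 = 4)
G(p) = √(6 + p)
m(b, X) = X + b + √10 (m(b, X) = (b + X) + √(6 + 4) = (X + b) + √10 = X + b + √10)
-15 + m(-2, 6)*9 = -15 + (6 - 2 + √10)*9 = -15 + (4 + √10)*9 = -15 + (36 + 9*√10) = 21 + 9*√10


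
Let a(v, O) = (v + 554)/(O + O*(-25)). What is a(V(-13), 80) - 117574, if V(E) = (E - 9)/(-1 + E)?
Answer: -1580198449/13440 ≈ -1.1757e+5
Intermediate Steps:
V(E) = (-9 + E)/(-1 + E)
a(v, O) = -(554 + v)/(24*O) (a(v, O) = (554 + v)/(O - 25*O) = (554 + v)/((-24*O)) = (554 + v)*(-1/(24*O)) = -(554 + v)/(24*O))
a(V(-13), 80) - 117574 = (1/24)*(-554 - (-9 - 13)/(-1 - 13))/80 - 117574 = (1/24)*(1/80)*(-554 - (-22)/(-14)) - 117574 = (1/24)*(1/80)*(-554 - (-1)*(-22)/14) - 117574 = (1/24)*(1/80)*(-554 - 1*11/7) - 117574 = (1/24)*(1/80)*(-554 - 11/7) - 117574 = (1/24)*(1/80)*(-3889/7) - 117574 = -3889/13440 - 117574 = -1580198449/13440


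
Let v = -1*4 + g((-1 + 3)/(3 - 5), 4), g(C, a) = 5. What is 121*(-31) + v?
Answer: -3750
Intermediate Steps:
v = 1 (v = -1*4 + 5 = -4 + 5 = 1)
121*(-31) + v = 121*(-31) + 1 = -3751 + 1 = -3750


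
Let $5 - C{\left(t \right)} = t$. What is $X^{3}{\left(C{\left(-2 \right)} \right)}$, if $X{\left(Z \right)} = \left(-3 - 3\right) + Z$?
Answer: $1$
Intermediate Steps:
$C{\left(t \right)} = 5 - t$
$X{\left(Z \right)} = -6 + Z$
$X^{3}{\left(C{\left(-2 \right)} \right)} = \left(-6 + \left(5 - -2\right)\right)^{3} = \left(-6 + \left(5 + 2\right)\right)^{3} = \left(-6 + 7\right)^{3} = 1^{3} = 1$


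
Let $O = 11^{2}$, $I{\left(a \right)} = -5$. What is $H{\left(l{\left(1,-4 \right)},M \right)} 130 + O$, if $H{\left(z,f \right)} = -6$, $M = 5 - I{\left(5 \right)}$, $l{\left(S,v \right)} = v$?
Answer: $-659$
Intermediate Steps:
$M = 10$ ($M = 5 - -5 = 5 + 5 = 10$)
$O = 121$
$H{\left(l{\left(1,-4 \right)},M \right)} 130 + O = \left(-6\right) 130 + 121 = -780 + 121 = -659$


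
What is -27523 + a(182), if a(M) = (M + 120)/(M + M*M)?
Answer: -458340368/16653 ≈ -27523.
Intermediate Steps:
a(M) = (120 + M)/(M + M²)
-27523 + a(182) = -27523 + (120 + 182)/(182*(1 + 182)) = -27523 + (1/182)*302/183 = -27523 + (1/182)*(1/183)*302 = -27523 + 151/16653 = -458340368/16653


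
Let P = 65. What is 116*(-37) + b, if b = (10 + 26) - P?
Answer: -4321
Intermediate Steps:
b = -29 (b = (10 + 26) - 1*65 = 36 - 65 = -29)
116*(-37) + b = 116*(-37) - 29 = -4292 - 29 = -4321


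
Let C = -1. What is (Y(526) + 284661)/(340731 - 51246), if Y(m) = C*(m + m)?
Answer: 283609/289485 ≈ 0.97970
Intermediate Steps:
Y(m) = -2*m (Y(m) = -(m + m) = -2*m)
(Y(526) + 284661)/(340731 - 51246) = (-2*526 + 284661)/(340731 - 51246) = (-1052 + 284661)/289485 = 283609*(1/289485) = 283609/289485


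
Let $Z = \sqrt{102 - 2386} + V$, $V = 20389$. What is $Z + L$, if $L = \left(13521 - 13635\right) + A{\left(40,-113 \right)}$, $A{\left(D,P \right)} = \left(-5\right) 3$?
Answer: $20260 + 2 i \sqrt{571} \approx 20260.0 + 47.791 i$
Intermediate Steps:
$A{\left(D,P \right)} = -15$
$L = -129$ ($L = \left(13521 - 13635\right) - 15 = -114 - 15 = -129$)
$Z = 20389 + 2 i \sqrt{571}$ ($Z = \sqrt{102 - 2386} + 20389 = \sqrt{-2284} + 20389 = 2 i \sqrt{571} + 20389 = 20389 + 2 i \sqrt{571} \approx 20389.0 + 47.791 i$)
$Z + L = \left(20389 + 2 i \sqrt{571}\right) - 129 = 20260 + 2 i \sqrt{571}$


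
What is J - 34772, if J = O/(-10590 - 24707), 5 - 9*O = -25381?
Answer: -3682050314/105891 ≈ -34772.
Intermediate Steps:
O = 8462/3 (O = 5/9 - 1/9*(-25381) = 5/9 + 25381/9 = 8462/3 ≈ 2820.7)
J = -8462/105891 (J = 8462/(3*(-10590 - 24707)) = (8462/3)/(-35297) = (8462/3)*(-1/35297) = -8462/105891 ≈ -0.079912)
J - 34772 = -8462/105891 - 34772 = -3682050314/105891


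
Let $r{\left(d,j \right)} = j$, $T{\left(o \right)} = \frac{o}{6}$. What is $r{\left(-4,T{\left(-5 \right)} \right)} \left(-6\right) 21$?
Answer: $105$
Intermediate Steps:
$T{\left(o \right)} = \frac{o}{6}$ ($T{\left(o \right)} = o \frac{1}{6} = \frac{o}{6}$)
$r{\left(-4,T{\left(-5 \right)} \right)} \left(-6\right) 21 = \frac{1}{6} \left(-5\right) \left(-6\right) 21 = \left(- \frac{5}{6}\right) \left(-6\right) 21 = 5 \cdot 21 = 105$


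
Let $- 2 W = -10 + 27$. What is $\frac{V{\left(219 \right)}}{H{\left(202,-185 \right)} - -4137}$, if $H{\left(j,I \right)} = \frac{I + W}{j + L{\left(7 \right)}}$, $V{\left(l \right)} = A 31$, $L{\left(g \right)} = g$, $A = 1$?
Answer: $\frac{12958}{1728879} \approx 0.007495$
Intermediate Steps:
$W = - \frac{17}{2}$ ($W = - \frac{-10 + 27}{2} = \left(- \frac{1}{2}\right) 17 = - \frac{17}{2} \approx -8.5$)
$V{\left(l \right)} = 31$ ($V{\left(l \right)} = 1 \cdot 31 = 31$)
$H{\left(j,I \right)} = \frac{- \frac{17}{2} + I}{7 + j}$ ($H{\left(j,I \right)} = \frac{I - \frac{17}{2}}{j + 7} = \frac{- \frac{17}{2} + I}{7 + j}$)
$\frac{V{\left(219 \right)}}{H{\left(202,-185 \right)} - -4137} = \frac{31}{\frac{- \frac{17}{2} - 185}{7 + 202} - -4137} = \frac{31}{\frac{1}{209} \left(- \frac{387}{2}\right) + 4137} = \frac{31}{- \frac{387}{418} + 4137} = \frac{31}{\frac{1728879}{418}} = 31 \cdot \frac{418}{1728879} = \frac{12958}{1728879}$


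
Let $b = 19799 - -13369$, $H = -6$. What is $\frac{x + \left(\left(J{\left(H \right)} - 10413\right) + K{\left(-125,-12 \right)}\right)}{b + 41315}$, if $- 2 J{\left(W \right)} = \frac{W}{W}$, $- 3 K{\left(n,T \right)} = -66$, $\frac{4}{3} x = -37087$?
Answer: $- \frac{152827}{297932} \approx -0.51296$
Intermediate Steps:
$x = - \frac{111261}{4}$ ($x = \frac{3}{4} \left(-37087\right) = - \frac{111261}{4} \approx -27815.0$)
$K{\left(n,T \right)} = 22$ ($K{\left(n,T \right)} = \left(- \frac{1}{3}\right) \left(-66\right) = 22$)
$b = 33168$ ($b = 19799 + 13369 = 33168$)
$J{\left(W \right)} = - \frac{1}{2}$ ($J{\left(W \right)} = - \frac{W \frac{1}{W}}{2} = \left(- \frac{1}{2}\right) 1 = - \frac{1}{2}$)
$\frac{x + \left(\left(J{\left(H \right)} - 10413\right) + K{\left(-125,-12 \right)}\right)}{b + 41315} = \frac{- \frac{111261}{4} + \left(\left(- \frac{1}{2} - 10413\right) + 22\right)}{33168 + 41315} = \frac{- \frac{111261}{4} + \left(- \frac{20827}{2} + 22\right)}{74483} = \left(- \frac{111261}{4} - \frac{20783}{2}\right) \frac{1}{74483} = \left(- \frac{152827}{4}\right) \frac{1}{74483} = - \frac{152827}{297932}$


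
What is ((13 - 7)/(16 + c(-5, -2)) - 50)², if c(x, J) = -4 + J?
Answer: 61009/25 ≈ 2440.4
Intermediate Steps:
((13 - 7)/(16 + c(-5, -2)) - 50)² = ((13 - 7)/(16 + (-4 - 2)) - 50)² = (6/(16 - 6) - 50)² = (6/10 - 50)² = (6*(⅒) - 50)² = (⅗ - 50)² = (-247/5)² = 61009/25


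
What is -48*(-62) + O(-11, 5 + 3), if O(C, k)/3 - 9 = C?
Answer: 2970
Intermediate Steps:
O(C, k) = 27 + 3*C
-48*(-62) + O(-11, 5 + 3) = -48*(-62) + (27 + 3*(-11)) = 2976 + (27 - 33) = 2976 - 6 = 2970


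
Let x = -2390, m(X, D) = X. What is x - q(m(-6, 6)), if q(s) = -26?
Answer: -2364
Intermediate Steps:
x - q(m(-6, 6)) = -2390 - 1*(-26) = -2390 + 26 = -2364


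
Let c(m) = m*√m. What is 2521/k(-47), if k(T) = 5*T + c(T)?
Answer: -12605/3384 + 2521*I*√47/3384 ≈ -3.7249 + 5.1073*I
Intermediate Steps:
c(m) = m^(3/2)
k(T) = T^(3/2) + 5*T (k(T) = 5*T + T^(3/2) = T^(3/2) + 5*T)
2521/k(-47) = 2521/((-47)^(3/2) + 5*(-47)) = 2521/(-47*I*√47 - 235) = 2521/(-235 - 47*I*√47)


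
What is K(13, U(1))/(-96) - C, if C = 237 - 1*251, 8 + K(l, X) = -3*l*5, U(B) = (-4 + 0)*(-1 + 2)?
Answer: 1547/96 ≈ 16.115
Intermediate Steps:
U(B) = -4 (U(B) = -4*1 = -4)
K(l, X) = -8 - 15*l (K(l, X) = -8 - 3*l*5 = -8 - 15*l)
C = -14 (C = 237 - 251 = -14)
K(13, U(1))/(-96) - C = (-8 - 15*13)/(-96) - 1*(-14) = (-8 - 195)*(-1/96) + 14 = -203*(-1/96) + 14 = 203/96 + 14 = 1547/96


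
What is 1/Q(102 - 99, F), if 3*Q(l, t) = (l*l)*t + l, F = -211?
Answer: -1/632 ≈ -0.0015823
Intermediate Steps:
Q(l, t) = l/3 + t*l²/3 (Q(l, t) = ((l*l)*t + l)/3 = (l²*t + l)/3 = (t*l² + l)/3 = (l + t*l²)/3 = l/3 + t*l²/3)
1/Q(102 - 99, F) = 1/((102 - 99)*(1 + (102 - 99)*(-211))/3) = 1/((⅓)*3*(1 + 3*(-211))) = 1/((⅓)*3*(1 - 633)) = 1/((⅓)*3*(-632)) = 1/(-632) = -1/632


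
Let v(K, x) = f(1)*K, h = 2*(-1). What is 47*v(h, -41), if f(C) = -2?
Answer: 188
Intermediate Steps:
h = -2
v(K, x) = -2*K
47*v(h, -41) = 47*(-2*(-2)) = 47*4 = 188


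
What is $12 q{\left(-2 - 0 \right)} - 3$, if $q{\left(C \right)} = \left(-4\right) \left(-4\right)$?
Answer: $189$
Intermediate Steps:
$q{\left(C \right)} = 16$
$12 q{\left(-2 - 0 \right)} - 3 = 12 \cdot 16 - 3 = 192 - 3 = 189$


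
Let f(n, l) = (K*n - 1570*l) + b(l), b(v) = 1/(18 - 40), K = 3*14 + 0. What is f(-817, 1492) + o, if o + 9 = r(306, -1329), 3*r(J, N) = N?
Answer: -52298533/22 ≈ -2.3772e+6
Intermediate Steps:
K = 42 (K = 42 + 0 = 42)
r(J, N) = N/3
b(v) = -1/22 (b(v) = 1/(-22) = -1/22)
o = -452 (o = -9 + (⅓)*(-1329) = -9 - 443 = -452)
f(n, l) = -1/22 - 1570*l + 42*n (f(n, l) = (42*n - 1570*l) - 1/22 = (-1570*l + 42*n) - 1/22 = -1/22 - 1570*l + 42*n)
f(-817, 1492) + o = (-1/22 - 1570*1492 + 42*(-817)) - 452 = (-1/22 - 2342440 - 34314) - 452 = -52288589/22 - 452 = -52298533/22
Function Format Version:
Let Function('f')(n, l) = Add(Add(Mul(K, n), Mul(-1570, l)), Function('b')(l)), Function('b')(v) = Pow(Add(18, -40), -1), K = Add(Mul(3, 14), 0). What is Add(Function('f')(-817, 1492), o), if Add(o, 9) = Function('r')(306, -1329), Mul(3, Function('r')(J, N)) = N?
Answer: Rational(-52298533, 22) ≈ -2.3772e+6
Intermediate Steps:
K = 42 (K = Add(42, 0) = 42)
Function('r')(J, N) = Mul(Rational(1, 3), N)
Function('b')(v) = Rational(-1, 22) (Function('b')(v) = Pow(-22, -1) = Rational(-1, 22))
o = -452 (o = Add(-9, Mul(Rational(1, 3), -1329)) = Add(-9, -443) = -452)
Function('f')(n, l) = Add(Rational(-1, 22), Mul(-1570, l), Mul(42, n)) (Function('f')(n, l) = Add(Add(Mul(42, n), Mul(-1570, l)), Rational(-1, 22)) = Add(Add(Mul(-1570, l), Mul(42, n)), Rational(-1, 22)) = Add(Rational(-1, 22), Mul(-1570, l), Mul(42, n)))
Add(Function('f')(-817, 1492), o) = Add(Add(Rational(-1, 22), Mul(-1570, 1492), Mul(42, -817)), -452) = Add(Add(Rational(-1, 22), -2342440, -34314), -452) = Add(Rational(-52288589, 22), -452) = Rational(-52298533, 22)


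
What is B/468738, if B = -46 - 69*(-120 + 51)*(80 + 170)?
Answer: 595102/234369 ≈ 2.5392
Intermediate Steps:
B = 1190204 (B = -46 - (-4761)*250 = -46 - 69*(-17250) = -46 + 1190250 = 1190204)
B/468738 = 1190204/468738 = 1190204*(1/468738) = 595102/234369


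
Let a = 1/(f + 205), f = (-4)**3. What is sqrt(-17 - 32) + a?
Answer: 1/141 + 7*I ≈ 0.0070922 + 7.0*I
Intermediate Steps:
f = -64
a = 1/141 (a = 1/(-64 + 205) = 1/141 ≈ 0.0070922)
sqrt(-17 - 32) + a = sqrt(-17 - 32) + 1/141 = sqrt(-49) + 1/141 = 7*I + 1/141 = 1/141 + 7*I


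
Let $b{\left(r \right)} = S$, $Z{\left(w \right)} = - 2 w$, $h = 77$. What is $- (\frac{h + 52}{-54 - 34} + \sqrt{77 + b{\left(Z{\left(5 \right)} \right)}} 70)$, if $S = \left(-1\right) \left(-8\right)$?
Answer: $\frac{129}{88} - 70 \sqrt{85} \approx -643.9$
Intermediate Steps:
$S = 8$
$b{\left(r \right)} = 8$
$- (\frac{h + 52}{-54 - 34} + \sqrt{77 + b{\left(Z{\left(5 \right)} \right)}} 70) = - (\frac{77 + 52}{-54 - 34} + \sqrt{77 + 8} \cdot 70) = - (\frac{129}{-88} + \sqrt{85} \cdot 70) = - (129 \left(- \frac{1}{88}\right) + 70 \sqrt{85}) = - (- \frac{129}{88} + 70 \sqrt{85}) = \frac{129}{88} - 70 \sqrt{85}$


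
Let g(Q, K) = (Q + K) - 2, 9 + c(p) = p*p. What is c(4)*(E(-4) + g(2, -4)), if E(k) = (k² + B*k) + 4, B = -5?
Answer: 252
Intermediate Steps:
c(p) = -9 + p² (c(p) = -9 + p*p = -9 + p²)
g(Q, K) = -2 + K + Q (g(Q, K) = (K + Q) - 2 = -2 + K + Q)
E(k) = 4 + k² - 5*k (E(k) = (k² - 5*k) + 4 = 4 + k² - 5*k)
c(4)*(E(-4) + g(2, -4)) = (-9 + 4²)*((4 + (-4)² - 5*(-4)) + (-2 - 4 + 2)) = (-9 + 16)*((4 + 16 + 20) - 4) = 7*(40 - 4) = 7*36 = 252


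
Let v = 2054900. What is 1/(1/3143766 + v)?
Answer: 3143766/6460124753401 ≈ 4.8664e-7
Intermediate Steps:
1/(1/3143766 + v) = 1/(1/3143766 + 2054900) = 1/(6460124753401/3143766) = 3143766/6460124753401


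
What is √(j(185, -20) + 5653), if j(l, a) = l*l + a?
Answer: √39858 ≈ 199.64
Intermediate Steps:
j(l, a) = a + l² (j(l, a) = l² + a = a + l²)
√(j(185, -20) + 5653) = √((-20 + 185²) + 5653) = √((-20 + 34225) + 5653) = √(34205 + 5653) = √39858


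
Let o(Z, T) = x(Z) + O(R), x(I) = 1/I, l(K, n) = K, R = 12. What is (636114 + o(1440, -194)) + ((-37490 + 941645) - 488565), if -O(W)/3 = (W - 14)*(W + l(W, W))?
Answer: 1514661121/1440 ≈ 1.0518e+6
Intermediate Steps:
O(W) = -6*W*(-14 + W) (O(W) = -3*(W - 14)*(W + W) = -3*(-14 + W)*2*W = -6*W*(-14 + W))
o(Z, T) = 144 + 1/Z (o(Z, T) = 1/Z + 6*12*(14 - 1*12) = 1/Z + 6*12*(14 - 12) = 1/Z + 6*12*2 = 1/Z + 144 = 144 + 1/Z)
(636114 + o(1440, -194)) + ((-37490 + 941645) - 488565) = (636114 + (144 + 1/1440)) + ((-37490 + 941645) - 488565) = (636114 + (144 + 1/1440)) + (904155 - 488565) = (636114 + 207361/1440) + 415590 = 916211521/1440 + 415590 = 1514661121/1440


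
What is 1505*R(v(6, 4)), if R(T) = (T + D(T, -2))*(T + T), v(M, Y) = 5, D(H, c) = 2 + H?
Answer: 180600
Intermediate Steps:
R(T) = 2*T*(2 + 2*T) (R(T) = (T + (2 + T))*(T + T) = (2 + 2*T)*(2*T) = 2*T*(2 + 2*T))
1505*R(v(6, 4)) = 1505*(4*5*(1 + 5)) = 1505*(4*5*6) = 1505*120 = 180600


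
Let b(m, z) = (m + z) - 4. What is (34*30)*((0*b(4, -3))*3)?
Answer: 0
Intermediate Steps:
b(m, z) = -4 + m + z
(34*30)*((0*b(4, -3))*3) = (34*30)*((0*(-4 + 4 - 3))*3) = 1020*((0*(-3))*3) = 1020*(0*3) = 1020*0 = 0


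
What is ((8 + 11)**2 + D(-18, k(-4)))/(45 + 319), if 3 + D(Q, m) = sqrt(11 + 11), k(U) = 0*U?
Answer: 179/182 + sqrt(22)/364 ≈ 0.99640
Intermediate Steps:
k(U) = 0
D(Q, m) = -3 + sqrt(22) (D(Q, m) = -3 + sqrt(11 + 11) = -3 + sqrt(22))
((8 + 11)**2 + D(-18, k(-4)))/(45 + 319) = ((8 + 11)**2 + (-3 + sqrt(22)))/(45 + 319) = (19**2 + (-3 + sqrt(22)))/364 = (361 + (-3 + sqrt(22)))*(1/364) = (358 + sqrt(22))*(1/364) = 179/182 + sqrt(22)/364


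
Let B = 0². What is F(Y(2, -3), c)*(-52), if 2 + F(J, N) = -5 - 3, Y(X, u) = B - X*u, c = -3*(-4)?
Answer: 520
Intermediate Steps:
B = 0
c = 12
Y(X, u) = -X*u (Y(X, u) = 0 - X*u = -X*u)
F(J, N) = -10 (F(J, N) = -2 + (-5 - 3) = -2 - 8 = -10)
F(Y(2, -3), c)*(-52) = -10*(-52) = 520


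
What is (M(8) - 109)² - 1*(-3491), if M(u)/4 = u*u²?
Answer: 3763212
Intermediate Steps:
M(u) = 4*u³ (M(u) = 4*(u*u²) = 4*u³)
(M(8) - 109)² - 1*(-3491) = (4*8³ - 109)² - 1*(-3491) = (4*512 - 109)² + 3491 = (2048 - 109)² + 3491 = 1939² + 3491 = 3759721 + 3491 = 3763212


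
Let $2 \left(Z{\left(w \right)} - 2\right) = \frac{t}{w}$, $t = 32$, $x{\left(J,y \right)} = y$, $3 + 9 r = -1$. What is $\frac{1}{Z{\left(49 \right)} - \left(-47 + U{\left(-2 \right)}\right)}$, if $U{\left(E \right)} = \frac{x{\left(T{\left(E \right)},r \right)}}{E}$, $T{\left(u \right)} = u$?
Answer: $\frac{441}{21655} \approx 0.020365$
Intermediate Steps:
$r = - \frac{4}{9}$ ($r = - \frac{1}{3} + \frac{1}{9} \left(-1\right) = - \frac{1}{3} - \frac{1}{9} = - \frac{4}{9} \approx -0.44444$)
$U{\left(E \right)} = - \frac{4}{9 E}$
$Z{\left(w \right)} = 2 + \frac{16}{w}$ ($Z{\left(w \right)} = 2 + \frac{32 \frac{1}{w}}{2} = 2 + \frac{16}{w}$)
$\frac{1}{Z{\left(49 \right)} - \left(-47 + U{\left(-2 \right)}\right)} = \frac{1}{\left(2 + \frac{16}{49}\right) + \left(- \frac{-4}{9 \left(-2\right)} + 47\right)} = \frac{1}{\left(2 + 16 \cdot \frac{1}{49}\right) + \left(- \frac{\left(-4\right) \left(-1\right)}{9 \cdot 2} + 47\right)} = \frac{1}{\left(2 + \frac{16}{49}\right) + \left(\left(-1\right) \frac{2}{9} + 47\right)} = \frac{1}{\frac{114}{49} + \left(- \frac{2}{9} + 47\right)} = \frac{1}{\frac{114}{49} + \frac{421}{9}} = \frac{1}{\frac{21655}{441}} = \frac{441}{21655}$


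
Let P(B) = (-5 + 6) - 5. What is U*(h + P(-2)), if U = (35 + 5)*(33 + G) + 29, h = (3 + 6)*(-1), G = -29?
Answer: -2457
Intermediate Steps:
h = -9 (h = 9*(-1) = -9)
U = 189 (U = (35 + 5)*(33 - 29) + 29 = 40*4 + 29 = 160 + 29 = 189)
P(B) = -4 (P(B) = 1 - 5 = -4)
U*(h + P(-2)) = 189*(-9 - 4) = 189*(-13) = -2457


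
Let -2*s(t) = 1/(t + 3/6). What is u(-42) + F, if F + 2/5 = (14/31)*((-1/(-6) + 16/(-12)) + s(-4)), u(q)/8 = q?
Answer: -156641/465 ≈ -336.86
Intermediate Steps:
s(t) = -1/(2*(½ + t)) (s(t) = -1/(2*(t + 3/6)) = -1/(2*(t + 3*(⅙))) = -1/(2*(t + ½)) = -1/(2*(½ + t)))
u(q) = 8*q
F = -401/465 (F = -⅖ + (14/31)*((-1/(-6) + 16/(-12)) - 1/(1 + 2*(-4))) = -⅖ + (14*(1/31))*((-1*(-⅙) + 16*(-1/12)) - 1/(1 - 8)) = -⅖ + 14*((⅙ - 4/3) - 1/(-7))/31 = -⅖ + 14*(-7/6 - 1*(-⅐))/31 = -⅖ + 14*(-7/6 + ⅐)/31 = -⅖ + (14/31)*(-43/42) = -⅖ - 43/93 = -401/465 ≈ -0.86237)
u(-42) + F = 8*(-42) - 401/465 = -336 - 401/465 = -156641/465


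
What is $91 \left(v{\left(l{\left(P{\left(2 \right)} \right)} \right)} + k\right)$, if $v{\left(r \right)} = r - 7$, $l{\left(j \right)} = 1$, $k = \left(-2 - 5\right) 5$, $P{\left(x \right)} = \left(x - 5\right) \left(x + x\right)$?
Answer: $-3731$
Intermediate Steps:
$P{\left(x \right)} = 2 x \left(-5 + x\right)$ ($P{\left(x \right)} = \left(-5 + x\right) 2 x = 2 x \left(-5 + x\right)$)
$k = -35$ ($k = \left(-7\right) 5 = -35$)
$v{\left(r \right)} = -7 + r$ ($v{\left(r \right)} = r - 7 = -7 + r$)
$91 \left(v{\left(l{\left(P{\left(2 \right)} \right)} \right)} + k\right) = 91 \left(\left(-7 + 1\right) - 35\right) = 91 \left(-6 - 35\right) = 91 \left(-41\right) = -3731$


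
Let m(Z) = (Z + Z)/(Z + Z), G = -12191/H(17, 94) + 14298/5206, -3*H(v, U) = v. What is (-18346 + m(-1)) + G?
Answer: -716463543/44251 ≈ -16191.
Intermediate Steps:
H(v, U) = -v/3
G = 95321052/44251 (G = -12191/((-⅓*17)) + 14298/5206 = -12191/(-17/3) + 14298*(1/5206) = -12191*(-3/17) + 7149/2603 = 36573/17 + 7149/2603 = 95321052/44251 ≈ 2154.1)
m(Z) = 1 (m(Z) = (2*Z)/((2*Z)) = (2*Z)*(1/(2*Z)) = 1)
(-18346 + m(-1)) + G = (-18346 + 1) + 95321052/44251 = -18345 + 95321052/44251 = -716463543/44251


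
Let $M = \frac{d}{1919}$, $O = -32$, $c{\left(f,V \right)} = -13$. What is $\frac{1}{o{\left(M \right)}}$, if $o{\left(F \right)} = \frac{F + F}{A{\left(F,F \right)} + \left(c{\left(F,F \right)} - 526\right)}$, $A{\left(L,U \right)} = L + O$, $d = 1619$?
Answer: $- \frac{547065}{1619} \approx -337.9$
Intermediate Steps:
$A{\left(L,U \right)} = -32 + L$ ($A{\left(L,U \right)} = L - 32 = -32 + L$)
$M = \frac{1619}{1919} \approx 0.84367$
$o{\left(F \right)} = \frac{2 F}{-571 + F}$ ($o{\left(F \right)} = \frac{F + F}{\left(-32 + F\right) - 539} = \frac{2 F}{\left(-32 + F\right) - 539} = \frac{2 F}{-571 + F}$)
$\frac{1}{o{\left(M \right)}} = \frac{1}{2 \cdot \frac{1619}{1919} \frac{1}{-571 + \frac{1619}{1919}}} = \frac{1}{2 \cdot \frac{1619}{1919} \frac{1}{- \frac{1094130}{1919}}} = \frac{1}{2 \cdot \frac{1619}{1919} \left(- \frac{1919}{1094130}\right)} = \frac{1}{- \frac{1619}{547065}} = - \frac{547065}{1619}$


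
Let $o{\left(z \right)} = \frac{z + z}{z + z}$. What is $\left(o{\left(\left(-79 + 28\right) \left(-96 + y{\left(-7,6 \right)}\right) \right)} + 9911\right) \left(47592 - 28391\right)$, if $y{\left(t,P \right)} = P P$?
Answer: $190320312$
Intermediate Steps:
$y{\left(t,P \right)} = P^{2}$
$o{\left(z \right)} = 1$ ($o{\left(z \right)} = \frac{2 z}{2 z} = 2 z \frac{1}{2 z} = 1$)
$\left(o{\left(\left(-79 + 28\right) \left(-96 + y{\left(-7,6 \right)}\right) \right)} + 9911\right) \left(47592 - 28391\right) = \left(1 + 9911\right) \left(47592 - 28391\right) = 9912 \cdot 19201 = 190320312$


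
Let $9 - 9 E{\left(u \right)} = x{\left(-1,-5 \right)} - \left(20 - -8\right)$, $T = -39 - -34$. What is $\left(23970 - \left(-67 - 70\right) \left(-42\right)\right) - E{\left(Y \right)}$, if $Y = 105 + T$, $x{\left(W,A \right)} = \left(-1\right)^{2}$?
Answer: $18212$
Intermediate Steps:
$T = -5$ ($T = -39 + 34 = -5$)
$x{\left(W,A \right)} = 1$
$Y = 100$ ($Y = 105 - 5 = 100$)
$E{\left(u \right)} = 4$ ($E{\left(u \right)} = 1 - \frac{1 - \left(20 - -8\right)}{9} = 1 - \frac{1 - \left(20 + 8\right)}{9} = 1 - \frac{1 - 28}{9} = 1 - -3 = 1 + 3 = 4$)
$\left(23970 - \left(-67 - 70\right) \left(-42\right)\right) - E{\left(Y \right)} = \left(23970 - \left(-67 - 70\right) \left(-42\right)\right) - 4 = \left(23970 - \left(-137\right) \left(-42\right)\right) - 4 = \left(23970 - 5754\right) - 4 = 18216 - 4 = 18212$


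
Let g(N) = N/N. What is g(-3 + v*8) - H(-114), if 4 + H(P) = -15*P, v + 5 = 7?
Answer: -1705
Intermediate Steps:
v = 2 (v = -5 + 7 = 2)
H(P) = -4 - 15*P
g(N) = 1
g(-3 + v*8) - H(-114) = 1 - (-4 - 15*(-114)) = 1 - (-4 + 1710) = 1 - 1*1706 = 1 - 1706 = -1705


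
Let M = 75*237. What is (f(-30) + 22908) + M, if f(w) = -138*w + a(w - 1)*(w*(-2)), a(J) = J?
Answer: 42963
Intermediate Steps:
M = 17775
f(w) = -138*w - 2*w*(-1 + w) (f(w) = -138*w + (w - 1)*(w*(-2)) = -138*w + (-1 + w)*(-2*w) = -138*w - 2*w*(-1 + w))
(f(-30) + 22908) + M = (-2*(-30)*(68 - 30) + 22908) + 17775 = (-2*(-30)*38 + 22908) + 17775 = (2280 + 22908) + 17775 = 25188 + 17775 = 42963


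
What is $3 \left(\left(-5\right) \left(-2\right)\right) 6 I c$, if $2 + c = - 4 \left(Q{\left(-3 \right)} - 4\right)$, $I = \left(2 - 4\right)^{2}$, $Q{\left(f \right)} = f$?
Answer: $18720$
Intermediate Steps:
$I = 4$ ($I = \left(-2\right)^{2} = 4$)
$c = 26$ ($c = -2 - 4 \left(-3 - 4\right) = -2 - -28 = -2 + 28 = 26$)
$3 \left(\left(-5\right) \left(-2\right)\right) 6 I c = 3 \left(\left(-5\right) \left(-2\right)\right) 6 \cdot 4 \cdot 26 = 3 \cdot 10 \cdot 6 \cdot 4 \cdot 26 = 30 \cdot 6 \cdot 4 \cdot 26 = 180 \cdot 4 \cdot 26 = 720 \cdot 26 = 18720$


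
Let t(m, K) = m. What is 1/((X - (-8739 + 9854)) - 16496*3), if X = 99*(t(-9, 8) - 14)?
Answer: -1/52880 ≈ -1.8911e-5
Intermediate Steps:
X = -2277 (X = 99*(-9 - 14) = 99*(-23) = -2277)
1/((X - (-8739 + 9854)) - 16496*3) = 1/((-2277 - (-8739 + 9854)) - 16496*3) = 1/((-2277 - 1*1115) - 49488) = 1/((-2277 - 1115) - 49488) = 1/(-3392 - 49488) = 1/(-52880) = -1/52880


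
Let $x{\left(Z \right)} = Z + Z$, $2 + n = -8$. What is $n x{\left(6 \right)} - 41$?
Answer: $-161$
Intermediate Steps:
$n = -10$ ($n = -2 - 8 = -10$)
$x{\left(Z \right)} = 2 Z$
$n x{\left(6 \right)} - 41 = - 10 \cdot 2 \cdot 6 - 41 = \left(-10\right) 12 - 41 = -120 - 41 = -161$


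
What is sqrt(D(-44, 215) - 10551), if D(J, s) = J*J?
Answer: I*sqrt(8615) ≈ 92.817*I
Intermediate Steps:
D(J, s) = J**2
sqrt(D(-44, 215) - 10551) = sqrt((-44)**2 - 10551) = sqrt(1936 - 10551) = sqrt(-8615) = I*sqrt(8615)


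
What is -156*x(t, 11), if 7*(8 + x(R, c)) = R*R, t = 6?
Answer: 3120/7 ≈ 445.71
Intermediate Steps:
x(R, c) = -8 + R²/7 (x(R, c) = -8 + (R*R)/7 = -8 + R²/7)
-156*x(t, 11) = -156*(-8 + (⅐)*6²) = -156*(-8 + (⅐)*36) = -156*(-8 + 36/7) = -156*(-20/7) = 3120/7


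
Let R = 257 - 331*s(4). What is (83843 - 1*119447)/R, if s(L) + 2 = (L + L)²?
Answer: 11868/6755 ≈ 1.7569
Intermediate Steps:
s(L) = -2 + 4*L² (s(L) = -2 + (L + L)² = -2 + (2*L)² = -2 + 4*L²)
R = -20265 (R = 257 - 331*(-2 + 4*4²) = 257 - 331*(-2 + 4*16) = 257 - 331*(-2 + 64) = 257 - 331*62 = 257 - 20522 = -20265)
(83843 - 1*119447)/R = (83843 - 1*119447)/(-20265) = (83843 - 119447)*(-1/20265) = -35604*(-1/20265) = 11868/6755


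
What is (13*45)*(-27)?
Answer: -15795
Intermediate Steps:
(13*45)*(-27) = 585*(-27) = -15795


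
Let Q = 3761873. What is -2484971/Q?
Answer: -2484971/3761873 ≈ -0.66057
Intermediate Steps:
-2484971/Q = -2484971/3761873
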